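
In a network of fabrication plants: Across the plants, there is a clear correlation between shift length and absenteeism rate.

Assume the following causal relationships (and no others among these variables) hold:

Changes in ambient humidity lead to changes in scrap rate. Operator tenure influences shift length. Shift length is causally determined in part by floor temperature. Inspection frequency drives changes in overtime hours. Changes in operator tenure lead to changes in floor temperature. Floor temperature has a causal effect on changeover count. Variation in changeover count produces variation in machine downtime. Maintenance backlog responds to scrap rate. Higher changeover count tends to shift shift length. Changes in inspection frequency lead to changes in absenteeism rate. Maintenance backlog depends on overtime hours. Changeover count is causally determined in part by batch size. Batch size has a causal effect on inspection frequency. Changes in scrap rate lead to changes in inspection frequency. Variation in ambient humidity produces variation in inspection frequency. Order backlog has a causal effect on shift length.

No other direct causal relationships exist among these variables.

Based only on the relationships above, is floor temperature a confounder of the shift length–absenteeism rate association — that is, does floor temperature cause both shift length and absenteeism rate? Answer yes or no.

no

Floor temperature has no stated causal path to absenteeism rate. A confounder must cause both variables, so floor temperature does not qualify.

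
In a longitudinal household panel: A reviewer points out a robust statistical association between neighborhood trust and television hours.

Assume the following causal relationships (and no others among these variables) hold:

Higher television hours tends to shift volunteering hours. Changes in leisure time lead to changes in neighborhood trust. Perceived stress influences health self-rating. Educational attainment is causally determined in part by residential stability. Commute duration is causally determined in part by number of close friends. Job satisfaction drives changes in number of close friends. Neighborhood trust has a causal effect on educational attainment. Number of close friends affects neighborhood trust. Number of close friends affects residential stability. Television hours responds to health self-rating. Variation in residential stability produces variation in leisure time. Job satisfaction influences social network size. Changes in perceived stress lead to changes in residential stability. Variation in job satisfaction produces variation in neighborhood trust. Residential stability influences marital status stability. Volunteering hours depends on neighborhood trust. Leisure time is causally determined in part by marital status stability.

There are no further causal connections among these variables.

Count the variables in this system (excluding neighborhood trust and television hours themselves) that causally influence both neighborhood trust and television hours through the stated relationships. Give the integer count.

1

The common causes are: perceived stress (to neighborhood trust via perceived stress → residential stability → leisure time → neighborhood trust; to television hours via perceived stress → health self-rating → television hours).
Every other variable lacks a causal path to at least one of neighborhood trust and television hours.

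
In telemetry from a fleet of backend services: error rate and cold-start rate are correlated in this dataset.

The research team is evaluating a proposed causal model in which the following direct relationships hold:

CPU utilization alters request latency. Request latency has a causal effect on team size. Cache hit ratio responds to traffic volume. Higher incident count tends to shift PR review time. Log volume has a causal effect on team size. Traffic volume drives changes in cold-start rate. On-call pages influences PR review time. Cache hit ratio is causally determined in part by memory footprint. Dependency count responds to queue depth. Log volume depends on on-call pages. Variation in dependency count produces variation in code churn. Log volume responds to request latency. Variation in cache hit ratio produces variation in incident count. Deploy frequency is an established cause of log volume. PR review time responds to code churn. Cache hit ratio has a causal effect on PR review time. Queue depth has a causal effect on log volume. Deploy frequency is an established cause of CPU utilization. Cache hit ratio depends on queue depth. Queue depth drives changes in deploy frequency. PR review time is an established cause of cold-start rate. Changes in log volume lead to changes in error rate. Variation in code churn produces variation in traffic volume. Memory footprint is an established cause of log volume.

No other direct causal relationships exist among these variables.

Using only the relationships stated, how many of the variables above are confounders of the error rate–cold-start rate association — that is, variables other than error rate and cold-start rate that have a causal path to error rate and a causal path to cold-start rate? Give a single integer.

3

The common causes are: memory footprint (to error rate via memory footprint → log volume → error rate; to cold-start rate via memory footprint → cache hit ratio → PR review time → cold-start rate); on-call pages (to error rate via on-call pages → log volume → error rate; to cold-start rate via on-call pages → PR review time → cold-start rate); queue depth (to error rate via queue depth → log volume → error rate; to cold-start rate via queue depth → cache hit ratio → PR review time → cold-start rate).
Every other variable lacks a causal path to at least one of error rate and cold-start rate.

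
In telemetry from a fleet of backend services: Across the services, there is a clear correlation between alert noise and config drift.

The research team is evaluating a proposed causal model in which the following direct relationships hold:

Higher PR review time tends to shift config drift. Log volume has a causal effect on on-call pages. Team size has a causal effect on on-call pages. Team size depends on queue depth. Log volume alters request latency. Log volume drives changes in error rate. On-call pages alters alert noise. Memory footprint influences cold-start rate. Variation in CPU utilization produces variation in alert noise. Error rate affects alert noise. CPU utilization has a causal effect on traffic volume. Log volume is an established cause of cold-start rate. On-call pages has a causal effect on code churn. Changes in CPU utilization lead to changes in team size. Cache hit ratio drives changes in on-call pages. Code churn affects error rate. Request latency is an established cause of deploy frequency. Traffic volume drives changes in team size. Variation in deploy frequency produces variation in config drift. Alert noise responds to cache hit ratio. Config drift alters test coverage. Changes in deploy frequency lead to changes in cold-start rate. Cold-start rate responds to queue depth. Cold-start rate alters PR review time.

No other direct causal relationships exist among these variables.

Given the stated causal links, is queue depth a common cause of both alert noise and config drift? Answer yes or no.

Queue depth has a causal path to alert noise (queue depth → team size → on-call pages → alert noise) and to config drift (queue depth → cold-start rate → PR review time → config drift), so it is a common cause of both — a confounder.

yes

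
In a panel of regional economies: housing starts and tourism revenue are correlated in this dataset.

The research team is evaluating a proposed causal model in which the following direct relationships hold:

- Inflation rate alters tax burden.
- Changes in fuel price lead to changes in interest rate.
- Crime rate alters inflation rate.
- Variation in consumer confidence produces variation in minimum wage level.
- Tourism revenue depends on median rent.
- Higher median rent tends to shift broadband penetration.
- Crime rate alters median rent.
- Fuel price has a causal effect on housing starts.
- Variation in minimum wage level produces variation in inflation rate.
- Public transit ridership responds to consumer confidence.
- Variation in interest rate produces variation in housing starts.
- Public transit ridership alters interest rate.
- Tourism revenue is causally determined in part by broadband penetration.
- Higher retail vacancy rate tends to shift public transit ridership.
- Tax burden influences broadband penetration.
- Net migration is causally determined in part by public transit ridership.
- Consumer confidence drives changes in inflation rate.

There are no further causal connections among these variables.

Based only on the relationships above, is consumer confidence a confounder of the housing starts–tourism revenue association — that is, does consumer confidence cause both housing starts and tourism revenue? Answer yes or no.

Consumer confidence has a causal path to housing starts (consumer confidence → public transit ridership → interest rate → housing starts) and to tourism revenue (consumer confidence → inflation rate → tax burden → broadband penetration → tourism revenue), so it is a common cause of both — a confounder.

yes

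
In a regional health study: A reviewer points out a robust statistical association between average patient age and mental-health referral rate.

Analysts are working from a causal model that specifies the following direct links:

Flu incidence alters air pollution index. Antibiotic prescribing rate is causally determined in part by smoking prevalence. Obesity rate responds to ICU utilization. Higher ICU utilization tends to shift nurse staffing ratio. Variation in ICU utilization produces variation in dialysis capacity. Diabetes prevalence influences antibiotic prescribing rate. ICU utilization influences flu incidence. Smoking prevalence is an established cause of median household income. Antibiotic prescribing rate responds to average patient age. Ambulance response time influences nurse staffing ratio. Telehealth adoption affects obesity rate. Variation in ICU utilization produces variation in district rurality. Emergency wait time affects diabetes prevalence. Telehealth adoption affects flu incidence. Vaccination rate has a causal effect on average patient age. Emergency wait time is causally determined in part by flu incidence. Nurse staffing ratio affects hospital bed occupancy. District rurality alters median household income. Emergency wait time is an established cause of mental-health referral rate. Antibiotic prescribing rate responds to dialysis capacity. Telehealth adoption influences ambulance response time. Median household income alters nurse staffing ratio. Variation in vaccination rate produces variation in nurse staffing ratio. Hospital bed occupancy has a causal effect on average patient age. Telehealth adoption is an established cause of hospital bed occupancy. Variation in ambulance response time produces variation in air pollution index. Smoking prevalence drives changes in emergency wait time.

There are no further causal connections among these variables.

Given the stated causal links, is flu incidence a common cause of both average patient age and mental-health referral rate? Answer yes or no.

no

Flu incidence has no stated causal path to average patient age. A confounder must cause both variables, so flu incidence does not qualify.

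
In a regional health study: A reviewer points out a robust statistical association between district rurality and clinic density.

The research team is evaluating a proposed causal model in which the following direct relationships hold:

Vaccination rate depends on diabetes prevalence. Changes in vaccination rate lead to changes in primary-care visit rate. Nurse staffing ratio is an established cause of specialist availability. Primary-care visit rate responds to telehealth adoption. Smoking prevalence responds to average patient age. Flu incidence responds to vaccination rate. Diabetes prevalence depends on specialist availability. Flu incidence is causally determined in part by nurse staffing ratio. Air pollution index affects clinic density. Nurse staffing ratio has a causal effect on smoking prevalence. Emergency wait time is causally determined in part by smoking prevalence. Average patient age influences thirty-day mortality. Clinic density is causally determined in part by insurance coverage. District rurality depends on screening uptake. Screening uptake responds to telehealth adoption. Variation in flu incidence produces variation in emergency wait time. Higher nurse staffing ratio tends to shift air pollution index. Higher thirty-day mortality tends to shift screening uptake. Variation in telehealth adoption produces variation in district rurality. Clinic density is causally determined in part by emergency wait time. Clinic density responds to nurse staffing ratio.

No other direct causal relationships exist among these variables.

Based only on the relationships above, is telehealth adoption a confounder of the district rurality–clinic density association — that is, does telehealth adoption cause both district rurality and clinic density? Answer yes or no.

no

Telehealth adoption has no stated causal path to clinic density. A confounder must cause both variables, so telehealth adoption does not qualify.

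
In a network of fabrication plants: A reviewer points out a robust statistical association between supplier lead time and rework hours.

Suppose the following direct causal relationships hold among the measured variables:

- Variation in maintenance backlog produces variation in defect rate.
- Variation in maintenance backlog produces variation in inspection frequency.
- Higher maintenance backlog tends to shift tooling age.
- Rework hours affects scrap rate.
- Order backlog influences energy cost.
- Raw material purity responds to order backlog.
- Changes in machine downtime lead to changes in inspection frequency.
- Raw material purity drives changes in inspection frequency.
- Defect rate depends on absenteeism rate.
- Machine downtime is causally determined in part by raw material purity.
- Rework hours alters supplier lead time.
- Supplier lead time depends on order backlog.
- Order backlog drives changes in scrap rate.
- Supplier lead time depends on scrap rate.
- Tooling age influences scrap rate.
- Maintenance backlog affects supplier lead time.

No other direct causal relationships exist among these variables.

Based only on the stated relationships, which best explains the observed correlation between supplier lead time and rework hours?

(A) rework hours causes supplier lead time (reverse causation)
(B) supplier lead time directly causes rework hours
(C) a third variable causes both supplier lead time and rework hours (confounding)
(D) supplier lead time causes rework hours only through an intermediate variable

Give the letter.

A

The stated link runs rework hours → supplier lead time; supplier lead time has no causal path to rework hours. No variable causes both, so confounding is ruled out. The correlation reflects reverse causation.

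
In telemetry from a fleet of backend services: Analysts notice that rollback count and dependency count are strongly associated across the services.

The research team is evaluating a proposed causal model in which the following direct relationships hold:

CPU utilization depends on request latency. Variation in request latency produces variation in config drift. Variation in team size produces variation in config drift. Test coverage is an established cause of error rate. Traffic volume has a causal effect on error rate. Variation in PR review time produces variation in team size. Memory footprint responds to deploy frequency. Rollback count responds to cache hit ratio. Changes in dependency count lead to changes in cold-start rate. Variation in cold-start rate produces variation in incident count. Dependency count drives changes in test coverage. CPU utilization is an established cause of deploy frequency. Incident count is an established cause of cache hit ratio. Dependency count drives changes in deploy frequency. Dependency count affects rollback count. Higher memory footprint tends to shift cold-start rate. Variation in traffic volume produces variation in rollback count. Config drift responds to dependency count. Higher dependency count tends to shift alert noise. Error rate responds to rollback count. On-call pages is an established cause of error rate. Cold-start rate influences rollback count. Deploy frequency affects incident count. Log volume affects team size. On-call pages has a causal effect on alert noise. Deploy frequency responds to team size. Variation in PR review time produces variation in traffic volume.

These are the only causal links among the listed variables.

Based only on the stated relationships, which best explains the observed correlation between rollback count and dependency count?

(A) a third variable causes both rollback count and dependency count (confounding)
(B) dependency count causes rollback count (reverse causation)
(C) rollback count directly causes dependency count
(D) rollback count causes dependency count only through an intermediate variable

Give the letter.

The stated link runs dependency count → rollback count; rollback count has no causal path to dependency count. No variable causes both, so confounding is ruled out. The correlation reflects reverse causation.

B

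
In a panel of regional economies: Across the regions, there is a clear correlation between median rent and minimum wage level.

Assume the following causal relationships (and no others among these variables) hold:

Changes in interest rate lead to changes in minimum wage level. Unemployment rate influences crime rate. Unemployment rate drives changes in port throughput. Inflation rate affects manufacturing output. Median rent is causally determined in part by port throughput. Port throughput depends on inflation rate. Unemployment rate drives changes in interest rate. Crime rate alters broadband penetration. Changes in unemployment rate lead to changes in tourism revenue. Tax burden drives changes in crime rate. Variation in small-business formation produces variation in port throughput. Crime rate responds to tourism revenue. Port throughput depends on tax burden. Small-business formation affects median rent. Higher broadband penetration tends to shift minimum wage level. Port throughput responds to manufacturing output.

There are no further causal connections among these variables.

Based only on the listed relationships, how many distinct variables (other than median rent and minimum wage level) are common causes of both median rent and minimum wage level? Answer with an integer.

2

The common causes are: tax burden (to median rent via tax burden → port throughput → median rent; to minimum wage level via tax burden → crime rate → broadband penetration → minimum wage level); unemployment rate (to median rent via unemployment rate → port throughput → median rent; to minimum wage level via unemployment rate → interest rate → minimum wage level).
Every other variable lacks a causal path to at least one of median rent and minimum wage level.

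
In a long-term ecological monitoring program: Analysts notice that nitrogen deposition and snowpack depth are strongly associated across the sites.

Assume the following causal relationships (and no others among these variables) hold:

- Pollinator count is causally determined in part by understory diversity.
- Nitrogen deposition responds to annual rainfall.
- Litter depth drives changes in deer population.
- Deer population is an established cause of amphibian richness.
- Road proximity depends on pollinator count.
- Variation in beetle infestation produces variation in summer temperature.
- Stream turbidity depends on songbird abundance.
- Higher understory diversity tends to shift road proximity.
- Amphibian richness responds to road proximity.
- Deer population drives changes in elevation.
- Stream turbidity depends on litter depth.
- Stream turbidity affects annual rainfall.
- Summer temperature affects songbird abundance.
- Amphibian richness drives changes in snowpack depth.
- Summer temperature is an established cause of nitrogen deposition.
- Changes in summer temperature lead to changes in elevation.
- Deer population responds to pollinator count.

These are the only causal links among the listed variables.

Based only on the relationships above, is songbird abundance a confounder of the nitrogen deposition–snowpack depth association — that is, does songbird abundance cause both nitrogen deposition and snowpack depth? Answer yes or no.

Songbird abundance has no stated causal path to snowpack depth. A confounder must cause both variables, so songbird abundance does not qualify.

no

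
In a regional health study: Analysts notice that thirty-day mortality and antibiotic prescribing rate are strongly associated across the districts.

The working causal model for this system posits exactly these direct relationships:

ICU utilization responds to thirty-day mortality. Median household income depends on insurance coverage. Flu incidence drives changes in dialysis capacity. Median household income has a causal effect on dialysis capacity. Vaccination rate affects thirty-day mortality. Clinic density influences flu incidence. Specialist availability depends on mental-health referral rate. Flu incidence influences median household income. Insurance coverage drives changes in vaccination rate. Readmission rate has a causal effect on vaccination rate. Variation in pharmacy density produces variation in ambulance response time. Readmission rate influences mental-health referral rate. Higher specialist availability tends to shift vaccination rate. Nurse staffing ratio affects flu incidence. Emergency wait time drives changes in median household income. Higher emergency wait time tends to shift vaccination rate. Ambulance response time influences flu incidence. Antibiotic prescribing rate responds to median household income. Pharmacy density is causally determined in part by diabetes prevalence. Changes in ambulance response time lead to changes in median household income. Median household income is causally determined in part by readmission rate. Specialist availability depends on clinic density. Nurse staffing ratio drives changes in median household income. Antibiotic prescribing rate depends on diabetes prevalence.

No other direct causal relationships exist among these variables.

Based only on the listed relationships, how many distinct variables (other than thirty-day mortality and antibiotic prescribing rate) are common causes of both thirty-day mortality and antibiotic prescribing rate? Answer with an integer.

4

The common causes are: clinic density (to thirty-day mortality via clinic density → specialist availability → vaccination rate → thirty-day mortality; to antibiotic prescribing rate via clinic density → flu incidence → median household income → antibiotic prescribing rate); emergency wait time (to thirty-day mortality via emergency wait time → vaccination rate → thirty-day mortality; to antibiotic prescribing rate via emergency wait time → median household income → antibiotic prescribing rate); insurance coverage (to thirty-day mortality via insurance coverage → vaccination rate → thirty-day mortality; to antibiotic prescribing rate via insurance coverage → median household income → antibiotic prescribing rate); readmission rate (to thirty-day mortality via readmission rate → vaccination rate → thirty-day mortality; to antibiotic prescribing rate via readmission rate → median household income → antibiotic prescribing rate).
Every other variable lacks a causal path to at least one of thirty-day mortality and antibiotic prescribing rate.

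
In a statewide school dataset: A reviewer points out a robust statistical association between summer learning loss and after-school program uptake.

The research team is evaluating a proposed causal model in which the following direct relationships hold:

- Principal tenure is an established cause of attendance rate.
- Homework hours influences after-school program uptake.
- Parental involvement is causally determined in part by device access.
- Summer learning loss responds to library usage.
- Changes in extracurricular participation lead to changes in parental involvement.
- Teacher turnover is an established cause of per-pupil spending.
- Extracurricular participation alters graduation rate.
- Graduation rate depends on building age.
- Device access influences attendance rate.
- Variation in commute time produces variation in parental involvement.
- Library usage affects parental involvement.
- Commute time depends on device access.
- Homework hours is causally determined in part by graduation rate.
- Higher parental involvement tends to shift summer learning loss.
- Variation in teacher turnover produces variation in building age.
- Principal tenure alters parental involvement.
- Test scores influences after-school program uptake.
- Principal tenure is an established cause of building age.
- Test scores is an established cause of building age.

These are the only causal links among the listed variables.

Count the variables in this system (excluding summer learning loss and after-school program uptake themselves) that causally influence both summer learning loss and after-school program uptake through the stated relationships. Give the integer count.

2

The common causes are: extracurricular participation (to summer learning loss via extracurricular participation → parental involvement → summer learning loss; to after-school program uptake via extracurricular participation → graduation rate → homework hours → after-school program uptake); principal tenure (to summer learning loss via principal tenure → parental involvement → summer learning loss; to after-school program uptake via principal tenure → building age → graduation rate → homework hours → after-school program uptake).
Every other variable lacks a causal path to at least one of summer learning loss and after-school program uptake.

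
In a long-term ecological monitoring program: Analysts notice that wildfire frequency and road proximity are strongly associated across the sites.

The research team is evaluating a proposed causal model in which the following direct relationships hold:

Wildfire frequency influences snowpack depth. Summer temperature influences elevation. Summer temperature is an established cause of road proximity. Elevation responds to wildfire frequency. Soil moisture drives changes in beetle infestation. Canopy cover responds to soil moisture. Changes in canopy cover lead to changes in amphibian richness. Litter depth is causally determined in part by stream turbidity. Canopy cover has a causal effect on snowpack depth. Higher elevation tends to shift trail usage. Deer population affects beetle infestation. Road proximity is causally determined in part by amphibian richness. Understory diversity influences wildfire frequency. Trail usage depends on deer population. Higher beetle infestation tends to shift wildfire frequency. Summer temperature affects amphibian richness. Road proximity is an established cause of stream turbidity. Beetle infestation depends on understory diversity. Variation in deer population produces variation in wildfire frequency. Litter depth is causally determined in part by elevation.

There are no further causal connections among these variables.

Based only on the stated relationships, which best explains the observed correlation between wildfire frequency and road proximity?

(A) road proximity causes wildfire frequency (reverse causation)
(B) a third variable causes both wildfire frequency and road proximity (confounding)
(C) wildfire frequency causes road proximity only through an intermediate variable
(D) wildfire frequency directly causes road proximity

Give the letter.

B

Soil moisture causes wildfire frequency (soil moisture → beetle infestation → wildfire frequency) and road proximity (soil moisture → canopy cover → amphibian richness → road proximity) — a common cause creating the correlation.
There is no stated path from wildfire frequency to road proximity or from road proximity to wildfire frequency, so neither direct nor reverse causation applies.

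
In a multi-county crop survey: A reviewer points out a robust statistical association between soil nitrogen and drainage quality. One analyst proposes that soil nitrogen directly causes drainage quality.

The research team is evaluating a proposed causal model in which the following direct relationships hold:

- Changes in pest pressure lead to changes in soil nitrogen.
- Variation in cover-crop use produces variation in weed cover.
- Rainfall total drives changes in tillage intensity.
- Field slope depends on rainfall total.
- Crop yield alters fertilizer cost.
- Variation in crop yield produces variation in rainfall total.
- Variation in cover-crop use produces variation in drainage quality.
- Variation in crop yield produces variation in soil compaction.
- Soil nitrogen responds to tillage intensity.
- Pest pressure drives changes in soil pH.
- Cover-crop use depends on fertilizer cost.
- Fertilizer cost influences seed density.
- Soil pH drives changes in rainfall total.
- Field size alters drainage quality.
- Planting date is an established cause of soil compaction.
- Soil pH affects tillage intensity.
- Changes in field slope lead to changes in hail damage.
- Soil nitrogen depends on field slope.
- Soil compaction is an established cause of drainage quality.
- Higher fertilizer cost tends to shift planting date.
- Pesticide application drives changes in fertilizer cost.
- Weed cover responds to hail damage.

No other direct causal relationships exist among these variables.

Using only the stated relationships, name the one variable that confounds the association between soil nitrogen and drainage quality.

Crop yield has a causal path to soil nitrogen (crop yield → rainfall total → field slope → soil nitrogen) and a separate causal path to drainage quality (crop yield → soil compaction → drainage quality), so it is a common cause of both.
No stated relationship gives soil nitrogen a causal route to drainage quality, so the correlation is explained by the shared upstream cause rather than a direct effect.

crop yield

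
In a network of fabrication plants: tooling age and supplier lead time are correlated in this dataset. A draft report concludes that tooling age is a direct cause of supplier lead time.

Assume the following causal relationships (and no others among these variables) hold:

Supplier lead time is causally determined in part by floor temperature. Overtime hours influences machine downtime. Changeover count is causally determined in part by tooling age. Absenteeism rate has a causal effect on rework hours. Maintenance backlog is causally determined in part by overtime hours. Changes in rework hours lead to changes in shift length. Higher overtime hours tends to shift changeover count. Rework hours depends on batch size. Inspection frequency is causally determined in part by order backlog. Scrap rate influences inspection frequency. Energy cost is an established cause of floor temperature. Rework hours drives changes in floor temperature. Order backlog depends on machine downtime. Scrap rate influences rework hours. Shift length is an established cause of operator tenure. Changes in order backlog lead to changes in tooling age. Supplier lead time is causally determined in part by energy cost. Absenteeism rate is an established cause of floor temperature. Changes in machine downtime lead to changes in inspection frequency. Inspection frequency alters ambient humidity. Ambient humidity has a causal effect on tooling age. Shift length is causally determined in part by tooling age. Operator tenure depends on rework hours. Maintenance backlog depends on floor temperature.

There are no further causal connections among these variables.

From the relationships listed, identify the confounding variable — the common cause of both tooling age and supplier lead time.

Scrap rate has a causal path to tooling age (scrap rate → inspection frequency → ambient humidity → tooling age) and a separate causal path to supplier lead time (scrap rate → rework hours → floor temperature → supplier lead time), so it is a common cause of both.
No stated relationship gives tooling age a causal route to supplier lead time, so the correlation is explained by the shared upstream cause rather than a direct effect.

scrap rate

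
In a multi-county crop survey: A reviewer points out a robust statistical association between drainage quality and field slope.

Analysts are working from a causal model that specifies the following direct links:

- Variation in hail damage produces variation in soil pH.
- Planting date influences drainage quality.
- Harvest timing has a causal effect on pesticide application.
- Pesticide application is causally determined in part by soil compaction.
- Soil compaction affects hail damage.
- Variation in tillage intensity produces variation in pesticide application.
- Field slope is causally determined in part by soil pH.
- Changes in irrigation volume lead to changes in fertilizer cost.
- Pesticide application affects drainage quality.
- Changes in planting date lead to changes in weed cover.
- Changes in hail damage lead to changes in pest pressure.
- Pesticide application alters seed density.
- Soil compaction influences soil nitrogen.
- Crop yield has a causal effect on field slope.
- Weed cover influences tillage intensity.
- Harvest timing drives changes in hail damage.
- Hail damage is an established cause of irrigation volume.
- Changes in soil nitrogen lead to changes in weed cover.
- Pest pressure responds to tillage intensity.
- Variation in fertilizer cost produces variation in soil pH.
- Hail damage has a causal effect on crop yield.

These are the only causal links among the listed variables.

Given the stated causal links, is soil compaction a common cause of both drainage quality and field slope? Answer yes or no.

Soil compaction has a causal path to drainage quality (soil compaction → pesticide application → drainage quality) and to field slope (soil compaction → hail damage → crop yield → field slope), so it is a common cause of both — a confounder.

yes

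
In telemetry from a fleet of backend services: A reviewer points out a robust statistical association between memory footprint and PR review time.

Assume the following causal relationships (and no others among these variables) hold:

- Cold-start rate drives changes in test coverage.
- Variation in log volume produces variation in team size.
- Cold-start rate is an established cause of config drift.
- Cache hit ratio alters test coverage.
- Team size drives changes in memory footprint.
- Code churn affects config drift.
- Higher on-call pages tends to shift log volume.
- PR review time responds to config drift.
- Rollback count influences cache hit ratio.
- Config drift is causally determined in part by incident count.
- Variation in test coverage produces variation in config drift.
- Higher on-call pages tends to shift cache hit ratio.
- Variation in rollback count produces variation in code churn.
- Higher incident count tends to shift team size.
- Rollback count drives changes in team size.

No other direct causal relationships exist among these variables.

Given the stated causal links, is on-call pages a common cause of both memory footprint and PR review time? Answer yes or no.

yes

On-call pages has a causal path to memory footprint (on-call pages → log volume → team size → memory footprint) and to PR review time (on-call pages → cache hit ratio → test coverage → config drift → PR review time), so it is a common cause of both — a confounder.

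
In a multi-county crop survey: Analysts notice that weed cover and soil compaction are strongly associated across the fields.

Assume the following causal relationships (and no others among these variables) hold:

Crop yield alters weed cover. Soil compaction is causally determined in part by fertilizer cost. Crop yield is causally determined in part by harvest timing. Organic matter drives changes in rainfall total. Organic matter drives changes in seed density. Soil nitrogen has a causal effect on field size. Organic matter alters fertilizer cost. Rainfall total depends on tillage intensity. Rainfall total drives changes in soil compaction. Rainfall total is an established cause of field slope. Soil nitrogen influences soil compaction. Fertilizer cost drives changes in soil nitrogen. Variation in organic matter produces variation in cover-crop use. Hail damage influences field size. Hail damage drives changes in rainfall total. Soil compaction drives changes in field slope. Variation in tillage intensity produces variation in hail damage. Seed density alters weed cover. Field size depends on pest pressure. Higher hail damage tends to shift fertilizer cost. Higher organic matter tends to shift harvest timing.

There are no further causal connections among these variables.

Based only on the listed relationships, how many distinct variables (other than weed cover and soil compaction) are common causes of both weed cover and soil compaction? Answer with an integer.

The common causes are: organic matter (to weed cover via organic matter → seed density → weed cover; to soil compaction via organic matter → fertilizer cost → soil compaction).
Every other variable lacks a causal path to at least one of weed cover and soil compaction.

1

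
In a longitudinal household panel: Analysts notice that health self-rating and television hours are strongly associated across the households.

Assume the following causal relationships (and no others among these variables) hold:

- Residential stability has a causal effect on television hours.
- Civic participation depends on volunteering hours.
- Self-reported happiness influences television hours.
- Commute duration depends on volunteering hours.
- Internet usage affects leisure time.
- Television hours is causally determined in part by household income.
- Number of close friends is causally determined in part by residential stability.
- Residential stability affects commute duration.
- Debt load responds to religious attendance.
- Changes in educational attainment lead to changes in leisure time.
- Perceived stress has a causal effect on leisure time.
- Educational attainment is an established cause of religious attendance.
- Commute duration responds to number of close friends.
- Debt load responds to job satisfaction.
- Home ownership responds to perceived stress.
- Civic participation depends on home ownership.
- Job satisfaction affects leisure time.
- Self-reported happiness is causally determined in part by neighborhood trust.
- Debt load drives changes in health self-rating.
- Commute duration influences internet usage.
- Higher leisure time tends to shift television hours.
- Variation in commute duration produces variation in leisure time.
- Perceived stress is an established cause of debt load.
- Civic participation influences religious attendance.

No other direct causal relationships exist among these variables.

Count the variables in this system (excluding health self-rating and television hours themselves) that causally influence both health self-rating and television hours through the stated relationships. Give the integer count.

The common causes are: educational attainment (to health self-rating via educational attainment → religious attendance → debt load → health self-rating; to television hours via educational attainment → leisure time → television hours); job satisfaction (to health self-rating via job satisfaction → debt load → health self-rating; to television hours via job satisfaction → leisure time → television hours); perceived stress (to health self-rating via perceived stress → debt load → health self-rating; to television hours via perceived stress → leisure time → television hours); volunteering hours (to health self-rating via volunteering hours → civic participation → religious attendance → debt load → health self-rating; to television hours via volunteering hours → commute duration → leisure time → television hours).
Every other variable lacks a causal path to at least one of health self-rating and television hours.

4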